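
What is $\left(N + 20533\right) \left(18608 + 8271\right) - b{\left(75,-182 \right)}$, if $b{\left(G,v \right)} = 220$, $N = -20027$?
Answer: $13600554$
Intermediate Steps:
$\left(N + 20533\right) \left(18608 + 8271\right) - b{\left(75,-182 \right)} = \left(-20027 + 20533\right) \left(18608 + 8271\right) - 220 = 506 \cdot 26879 - 220 = 13600774 - 220 = 13600554$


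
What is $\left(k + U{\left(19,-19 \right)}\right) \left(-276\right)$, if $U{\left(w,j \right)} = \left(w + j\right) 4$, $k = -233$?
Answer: $64308$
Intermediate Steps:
$U{\left(w,j \right)} = 4 j + 4 w$ ($U{\left(w,j \right)} = \left(j + w\right) 4 = 4 j + 4 w$)
$\left(k + U{\left(19,-19 \right)}\right) \left(-276\right) = \left(-233 + \left(4 \left(-19\right) + 4 \cdot 19\right)\right) \left(-276\right) = \left(-233 + \left(-76 + 76\right)\right) \left(-276\right) = \left(-233 + 0\right) \left(-276\right) = \left(-233\right) \left(-276\right) = 64308$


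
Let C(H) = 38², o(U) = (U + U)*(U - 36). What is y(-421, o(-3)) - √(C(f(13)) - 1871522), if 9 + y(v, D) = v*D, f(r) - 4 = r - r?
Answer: -98523 - I*√1870078 ≈ -98523.0 - 1367.5*I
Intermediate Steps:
o(U) = 2*U*(-36 + U) (o(U) = (2*U)*(-36 + U) = 2*U*(-36 + U))
f(r) = 4 (f(r) = 4 + (r - r) = 4 + 0 = 4)
C(H) = 1444
y(v, D) = -9 + D*v (y(v, D) = -9 + v*D = -9 + D*v)
y(-421, o(-3)) - √(C(f(13)) - 1871522) = (-9 + (2*(-3)*(-36 - 3))*(-421)) - √(1444 - 1871522) = (-9 + (2*(-3)*(-39))*(-421)) - √(-1870078) = (-9 + 234*(-421)) - I*√1870078 = (-9 - 98514) - I*√1870078 = -98523 - I*√1870078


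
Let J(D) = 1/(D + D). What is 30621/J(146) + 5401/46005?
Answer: 411345984061/46005 ≈ 8.9413e+6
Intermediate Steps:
J(D) = 1/(2*D)
30621/J(146) + 5401/46005 = 30621/(((½)/146)) + 5401/46005 = 30621/(((½)*(1/146))) + 5401*(1/46005) = 30621/(1/292) + 5401/46005 = 30621*292 + 5401/46005 = 8941332 + 5401/46005 = 411345984061/46005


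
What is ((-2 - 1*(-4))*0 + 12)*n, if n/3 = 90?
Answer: 3240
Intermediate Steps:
n = 270 (n = 3*90 = 270)
((-2 - 1*(-4))*0 + 12)*n = ((-2 - 1*(-4))*0 + 12)*270 = ((-2 + 4)*0 + 12)*270 = (2*0 + 12)*270 = (0 + 12)*270 = 12*270 = 3240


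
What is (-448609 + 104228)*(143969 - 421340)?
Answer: 95521302351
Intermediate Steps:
(-448609 + 104228)*(143969 - 421340) = -344381*(-277371) = 95521302351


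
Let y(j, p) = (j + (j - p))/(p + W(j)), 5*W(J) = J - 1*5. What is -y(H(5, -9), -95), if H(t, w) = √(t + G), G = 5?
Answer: 22810/23039 + 1055*√10/46078 ≈ 1.0625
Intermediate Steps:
H(t, w) = √(5 + t) (H(t, w) = √(t + 5) = √(5 + t))
W(J) = -1 + J/5 (W(J) = (J - 1*5)/5 = (J - 5)/5 = (-5 + J)/5 = -1 + J/5)
y(j, p) = (-p + 2*j)/(-1 + p + j/5) (y(j, p) = (j + (j - p))/(p + (-1 + j/5)) = (-p + 2*j)/(-1 + p + j/5))
-y(H(5, -9), -95) = -5*(-1*(-95) + 2*√(5 + 5))/(-5 + √(5 + 5) + 5*(-95)) = -5*(95 + 2*√10)/(-5 + √10 - 475) = -5*(95 + 2*√10)/(-480 + √10)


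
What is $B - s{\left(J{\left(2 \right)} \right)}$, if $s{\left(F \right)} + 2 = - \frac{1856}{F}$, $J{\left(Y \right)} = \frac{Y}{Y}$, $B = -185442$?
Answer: $-183584$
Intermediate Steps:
$J{\left(Y \right)} = 1$
$s{\left(F \right)} = -2 - \frac{1856}{F}$
$B - s{\left(J{\left(2 \right)} \right)} = -185442 - \left(-2 - \frac{1856}{1}\right) = -185442 - \left(-2 - 1856\right) = -185442 - -1858 = -185442 + 1858 = -183584$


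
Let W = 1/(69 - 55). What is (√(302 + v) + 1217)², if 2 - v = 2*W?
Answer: (8519 + √14889)²/49 ≈ 1.5238e+6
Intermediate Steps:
W = 1/14 ≈ 0.071429
v = 13/7 (v = 2 - 2/14 = 2 - 1*⅐ = 2 - ⅐ = 13/7 ≈ 1.8571)
(√(302 + v) + 1217)² = (√(302 + 13/7) + 1217)² = (√(2127/7) + 1217)² = (√14889/7 + 1217)² = (1217 + √14889/7)²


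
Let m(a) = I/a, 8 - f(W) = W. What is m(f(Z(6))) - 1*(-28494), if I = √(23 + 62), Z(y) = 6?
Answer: 28494 + √85/2 ≈ 28499.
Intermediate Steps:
f(W) = 8 - W
I = √85 ≈ 9.2195
m(a) = √85/a
m(f(Z(6))) - 1*(-28494) = √85/(8 - 1*6) - 1*(-28494) = √85/(8 - 6) + 28494 = √85/2 + 28494 = 28494 + √85/2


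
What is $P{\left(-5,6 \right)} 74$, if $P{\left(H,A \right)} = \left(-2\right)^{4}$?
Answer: $1184$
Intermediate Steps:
$P{\left(H,A \right)} = 16$
$P{\left(-5,6 \right)} 74 = 16 \cdot 74 = 1184$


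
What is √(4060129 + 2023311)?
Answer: 4*√380215 ≈ 2466.5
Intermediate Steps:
√(4060129 + 2023311) = √6083440 = 4*√380215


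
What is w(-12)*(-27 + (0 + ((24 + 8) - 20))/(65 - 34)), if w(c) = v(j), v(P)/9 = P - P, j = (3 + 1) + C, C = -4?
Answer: 0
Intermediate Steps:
j = 0 (j = (3 + 1) - 4 = 4 - 4 = 0)
v(P) = 0 (v(P) = 9*(P - P) = 9*0 = 0)
w(c) = 0
w(-12)*(-27 + (0 + ((24 + 8) - 20))/(65 - 34)) = 0*(-27 + (0 + ((24 + 8) - 20))/(65 - 34)) = 0*(-27 + (0 + (32 - 20))/31) = 0*(-27 + (0 + 12)*(1/31)) = 0*(-27 + 12*(1/31)) = 0*(-27 + 12/31) = 0*(-825/31) = 0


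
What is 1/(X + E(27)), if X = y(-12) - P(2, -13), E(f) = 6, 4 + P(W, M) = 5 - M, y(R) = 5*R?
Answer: -1/68 ≈ -0.014706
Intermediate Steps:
P(W, M) = 1 - M (P(W, M) = -4 + (5 - M) = 1 - M)
X = -74 (X = 5*(-12) - (1 - 1*(-13)) = -60 - (1 + 13) = -60 - 1*14 = -60 - 14 = -74)
1/(X + E(27)) = 1/(-74 + 6) = 1/(-68) = -1/68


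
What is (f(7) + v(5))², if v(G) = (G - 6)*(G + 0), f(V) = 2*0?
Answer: 25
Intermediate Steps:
f(V) = 0
v(G) = G*(-6 + G) (v(G) = (-6 + G)*G = G*(-6 + G))
(f(7) + v(5))² = (0 + 5*(-6 + 5))² = (0 + 5*(-1))² = (0 - 5)² = (-5)² = 25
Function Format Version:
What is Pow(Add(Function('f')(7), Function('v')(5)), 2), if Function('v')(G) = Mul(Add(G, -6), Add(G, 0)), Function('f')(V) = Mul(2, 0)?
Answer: 25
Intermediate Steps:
Function('f')(V) = 0
Function('v')(G) = Mul(G, Add(-6, G)) (Function('v')(G) = Mul(Add(-6, G), G) = Mul(G, Add(-6, G)))
Pow(Add(Function('f')(7), Function('v')(5)), 2) = Pow(Add(0, Mul(5, Add(-6, 5))), 2) = Pow(Add(0, Mul(5, -1)), 2) = Pow(Add(0, -5), 2) = Pow(-5, 2) = 25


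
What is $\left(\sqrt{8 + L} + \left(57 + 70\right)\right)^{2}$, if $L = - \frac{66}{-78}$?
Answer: $\frac{\left(1651 + \sqrt{1495}\right)^{2}}{169} \approx 16893.0$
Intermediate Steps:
$L = \frac{11}{13}$ ($L = \left(-66\right) \left(- \frac{1}{78}\right) = \frac{11}{13} \approx 0.84615$)
$\left(\sqrt{8 + L} + \left(57 + 70\right)\right)^{2} = \left(\sqrt{8 + \frac{11}{13}} + \left(57 + 70\right)\right)^{2} = \left(\sqrt{\frac{115}{13}} + 127\right)^{2} = \left(\frac{\sqrt{1495}}{13} + 127\right)^{2} = \left(127 + \frac{\sqrt{1495}}{13}\right)^{2}$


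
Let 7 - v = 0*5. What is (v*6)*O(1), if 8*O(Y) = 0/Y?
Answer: 0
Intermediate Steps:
v = 7 (v = 7 - 0*5 = 7 - 1*0 = 7 + 0 = 7)
O(Y) = 0 (O(Y) = (0/Y)/8 = (⅛)*0 = 0)
(v*6)*O(1) = (7*6)*0 = 42*0 = 0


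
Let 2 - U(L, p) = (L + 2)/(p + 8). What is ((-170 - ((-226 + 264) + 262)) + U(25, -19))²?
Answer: 26224641/121 ≈ 2.1673e+5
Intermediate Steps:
U(L, p) = 2 - (2 + L)/(8 + p) (U(L, p) = 2 - (L + 2)/(p + 8) = 2 - (2 + L)/(8 + p))
((-170 - ((-226 + 264) + 262)) + U(25, -19))² = ((-170 - ((-226 + 264) + 262)) + (14 - 1*25 + 2*(-19))/(8 - 19))² = ((-170 - (38 + 262)) + (14 - 25 - 38)/(-11))² = ((-170 - 1*300) - 1/11*(-49))² = ((-170 - 300) + 49/11)² = (-470 + 49/11)² = (-5121/11)² = 26224641/121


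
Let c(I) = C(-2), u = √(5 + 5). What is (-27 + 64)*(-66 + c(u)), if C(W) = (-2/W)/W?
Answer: -4921/2 ≈ -2460.5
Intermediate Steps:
C(W) = -2/W²
u = √10 ≈ 3.1623
c(I) = -½ (c(I) = -2/(-2)² = -2*¼ = -½)
(-27 + 64)*(-66 + c(u)) = (-27 + 64)*(-66 - ½) = 37*(-133/2) = -4921/2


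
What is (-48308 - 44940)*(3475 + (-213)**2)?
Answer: -4554605312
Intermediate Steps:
(-48308 - 44940)*(3475 + (-213)**2) = -93248*(3475 + 45369) = -93248*48844 = -4554605312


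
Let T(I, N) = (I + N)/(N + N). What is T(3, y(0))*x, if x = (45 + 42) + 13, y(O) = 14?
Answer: 425/7 ≈ 60.714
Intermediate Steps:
T(I, N) = (I + N)/(2*N) (T(I, N) = (I + N)/((2*N)) = (I + N)*(1/(2*N)) = (I + N)/(2*N))
x = 100 (x = 87 + 13 = 100)
T(3, y(0))*x = ((½)*(3 + 14)/14)*100 = ((½)*(1/14)*17)*100 = (17/28)*100 = 425/7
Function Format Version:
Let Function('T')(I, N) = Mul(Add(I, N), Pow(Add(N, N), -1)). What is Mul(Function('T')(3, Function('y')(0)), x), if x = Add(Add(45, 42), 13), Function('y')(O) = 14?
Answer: Rational(425, 7) ≈ 60.714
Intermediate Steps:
Function('T')(I, N) = Mul(Rational(1, 2), Pow(N, -1), Add(I, N)) (Function('T')(I, N) = Mul(Add(I, N), Pow(Mul(2, N), -1)) = Mul(Add(I, N), Mul(Rational(1, 2), Pow(N, -1))) = Mul(Rational(1, 2), Pow(N, -1), Add(I, N)))
x = 100 (x = Add(87, 13) = 100)
Mul(Function('T')(3, Function('y')(0)), x) = Mul(Mul(Rational(1, 2), Pow(14, -1), Add(3, 14)), 100) = Mul(Mul(Rational(1, 2), Rational(1, 14), 17), 100) = Mul(Rational(17, 28), 100) = Rational(425, 7)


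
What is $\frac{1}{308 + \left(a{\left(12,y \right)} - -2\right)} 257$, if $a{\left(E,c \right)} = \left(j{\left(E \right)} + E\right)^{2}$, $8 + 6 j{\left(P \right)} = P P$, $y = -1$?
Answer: $\frac{2313}{13606} \approx 0.17$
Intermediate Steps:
$j{\left(P \right)} = - \frac{4}{3} + \frac{P^{2}}{6}$ ($j{\left(P \right)} = - \frac{4}{3} + \frac{P P}{6} = - \frac{4}{3} + \frac{P^{2}}{6}$)
$a{\left(E,c \right)} = \left(- \frac{4}{3} + E + \frac{E^{2}}{6}\right)^{2}$ ($a{\left(E,c \right)} = \left(\left(- \frac{4}{3} + \frac{E^{2}}{6}\right) + E\right)^{2} = \left(- \frac{4}{3} + E + \frac{E^{2}}{6}\right)^{2}$)
$\frac{1}{308 + \left(a{\left(12,y \right)} - -2\right)} 257 = \frac{1}{308 - \left(-2 - \frac{\left(-8 + 12^{2} + 6 \cdot 12\right)^{2}}{36}\right)} 257 = \frac{1}{308 + \left(\frac{\left(-8 + 144 + 72\right)^{2}}{36} + 2\right)} 257 = \frac{1}{308 + \left(\frac{208^{2}}{36} + 2\right)} 257 = \frac{1}{308 + \left(\frac{1}{36} \cdot 43264 + 2\right)} 257 = \frac{1}{308 + \left(\frac{10816}{9} + 2\right)} 257 = \frac{1}{308 + \frac{10834}{9}} \cdot 257 = \frac{1}{\frac{13606}{9}} \cdot 257 = \frac{9}{13606} \cdot 257 = \frac{2313}{13606}$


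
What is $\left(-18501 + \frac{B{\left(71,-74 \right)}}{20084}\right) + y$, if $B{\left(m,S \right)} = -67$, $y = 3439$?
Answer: $- \frac{302505275}{20084} \approx -15062.0$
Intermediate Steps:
$\left(-18501 + \frac{B{\left(71,-74 \right)}}{20084}\right) + y = \left(-18501 - \frac{67}{20084}\right) + 3439 = - \frac{371574151}{20084} + 3439 = - \frac{302505275}{20084}$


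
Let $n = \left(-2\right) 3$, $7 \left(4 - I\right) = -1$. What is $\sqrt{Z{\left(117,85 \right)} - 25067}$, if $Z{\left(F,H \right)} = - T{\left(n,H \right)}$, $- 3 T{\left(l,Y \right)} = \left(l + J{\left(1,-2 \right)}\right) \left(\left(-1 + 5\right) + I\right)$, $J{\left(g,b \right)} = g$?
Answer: $\frac{2 i \sqrt{307237}}{7} \approx 158.37 i$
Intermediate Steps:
$I = \frac{29}{7}$ ($I = 4 - - \frac{1}{7} = 4 + \frac{1}{7} = \frac{29}{7} \approx 4.1429$)
$n = -6$
$T{\left(l,Y \right)} = - \frac{19}{7} - \frac{19 l}{7}$ ($T{\left(l,Y \right)} = - \frac{\left(l + 1\right) \left(\left(-1 + 5\right) + \frac{29}{7}\right)}{3} = - \frac{\left(1 + l\right) \left(4 + \frac{29}{7}\right)}{3} = - \frac{\left(1 + l\right) \frac{57}{7}}{3} = - \frac{\frac{57}{7} + \frac{57 l}{7}}{3} = - \frac{19}{7} - \frac{19 l}{7}$)
$Z{\left(F,H \right)} = - \frac{95}{7}$ ($Z{\left(F,H \right)} = - (- \frac{19}{7} - - \frac{114}{7}) = - (- \frac{19}{7} + \frac{114}{7}) = \left(-1\right) \frac{95}{7} = - \frac{95}{7}$)
$\sqrt{Z{\left(117,85 \right)} - 25067} = \sqrt{- \frac{95}{7} - 25067} = \sqrt{- \frac{175564}{7}} = \frac{2 i \sqrt{307237}}{7}$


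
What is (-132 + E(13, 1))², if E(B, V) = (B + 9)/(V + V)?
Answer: 14641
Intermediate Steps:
E(B, V) = (9 + B)/(2*V) (E(B, V) = (9 + B)/((2*V)) = (9 + B)*(1/(2*V)) = (9 + B)/(2*V))
(-132 + E(13, 1))² = (-132 + (½)*(9 + 13)/1)² = (-132 + (½)*1*22)² = (-132 + 11)² = (-121)² = 14641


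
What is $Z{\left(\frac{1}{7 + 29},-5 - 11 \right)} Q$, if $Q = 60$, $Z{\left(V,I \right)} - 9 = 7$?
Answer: $960$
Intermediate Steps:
$Z{\left(V,I \right)} = 16$ ($Z{\left(V,I \right)} = 9 + 7 = 16$)
$Z{\left(\frac{1}{7 + 29},-5 - 11 \right)} Q = 16 \cdot 60 = 960$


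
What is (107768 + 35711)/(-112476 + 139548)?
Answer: 143479/27072 ≈ 5.2999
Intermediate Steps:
(107768 + 35711)/(-112476 + 139548) = 143479/27072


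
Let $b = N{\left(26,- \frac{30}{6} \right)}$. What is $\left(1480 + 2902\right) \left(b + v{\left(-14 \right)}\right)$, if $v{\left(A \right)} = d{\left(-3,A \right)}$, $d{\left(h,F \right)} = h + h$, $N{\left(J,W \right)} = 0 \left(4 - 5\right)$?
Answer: $-26292$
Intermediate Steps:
$N{\left(J,W \right)} = 0$ ($N{\left(J,W \right)} = 0 \left(-1\right) = 0$)
$d{\left(h,F \right)} = 2 h$
$v{\left(A \right)} = -6$ ($v{\left(A \right)} = 2 \left(-3\right) = -6$)
$b = 0$
$\left(1480 + 2902\right) \left(b + v{\left(-14 \right)}\right) = \left(1480 + 2902\right) \left(0 - 6\right) = 4382 \left(-6\right) = -26292$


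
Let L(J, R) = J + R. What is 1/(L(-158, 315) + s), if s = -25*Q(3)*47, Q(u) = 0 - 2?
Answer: 1/2507 ≈ 0.00039888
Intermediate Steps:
Q(u) = -2
s = 2350 (s = -25*(-2)*47 = 50*47 = 2350)
1/(L(-158, 315) + s) = 1/((-158 + 315) + 2350) = 1/(157 + 2350) = 1/2507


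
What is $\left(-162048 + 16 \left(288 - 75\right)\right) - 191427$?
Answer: $-350067$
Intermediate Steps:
$\left(-162048 + 16 \left(288 - 75\right)\right) - 191427 = \left(-162048 + 16 \cdot 213\right) - 191427 = \left(-162048 + 3408\right) - 191427 = -158640 - 191427 = -350067$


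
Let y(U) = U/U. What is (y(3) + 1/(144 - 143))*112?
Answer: 224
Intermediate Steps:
y(U) = 1
(y(3) + 1/(144 - 143))*112 = (1 + 1/(144 - 143))*112 = (1 + 1/1)*112 = (1 + 1)*112 = 2*112 = 224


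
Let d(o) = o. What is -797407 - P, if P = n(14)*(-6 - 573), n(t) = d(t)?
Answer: -789301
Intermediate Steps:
n(t) = t
P = -8106 (P = 14*(-6 - 573) = 14*(-579) = -8106)
-797407 - P = -797407 - 1*(-8106) = -797407 + 8106 = -789301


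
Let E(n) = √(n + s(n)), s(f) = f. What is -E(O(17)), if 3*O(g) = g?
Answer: -√102/3 ≈ -3.3665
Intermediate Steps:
O(g) = g/3
E(n) = √2*√n (E(n) = √(n + n) = √(2*n) = √2*√n)
-E(O(17)) = -√2*√((⅓)*17) = -√2*√(17/3) = -√2*√51/3 = -√102/3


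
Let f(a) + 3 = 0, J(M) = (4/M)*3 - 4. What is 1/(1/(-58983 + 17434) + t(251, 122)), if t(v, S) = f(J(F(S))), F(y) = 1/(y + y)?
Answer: -41549/124648 ≈ -0.33333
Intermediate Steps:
F(y) = 1/(2*y)
J(M) = -4 + 12/M (J(M) = 12/M - 4 = -4 + 12/M)
f(a) = -3 (f(a) = -3 + 0 = -3)
t(v, S) = -3
1/(1/(-58983 + 17434) + t(251, 122)) = 1/(1/(-58983 + 17434) - 3) = 1/(1/(-41549) - 3) = 1/(-1/41549 - 3) = 1/(-124648/41549) = -41549/124648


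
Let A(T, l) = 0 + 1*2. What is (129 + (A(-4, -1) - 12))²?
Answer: 14161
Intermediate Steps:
A(T, l) = 2 (A(T, l) = 0 + 2 = 2)
(129 + (A(-4, -1) - 12))² = (129 + (2 - 12))² = (129 - 10)² = 119² = 14161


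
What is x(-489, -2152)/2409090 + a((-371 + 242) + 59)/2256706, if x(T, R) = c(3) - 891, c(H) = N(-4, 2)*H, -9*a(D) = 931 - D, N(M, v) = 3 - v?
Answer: -3407848907/8154911786310 ≈ -0.00041789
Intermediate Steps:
a(D) = -931/9 + D/9 (a(D) = -(931 - D)/9 = -931/9 + D/9)
c(H) = H (c(H) = (3 - 1*2)*H = (3 - 2)*H = 1*H = H)
x(T, R) = -888 (x(T, R) = 3 - 891 = -888)
x(-489, -2152)/2409090 + a((-371 + 242) + 59)/2256706 = -888/2409090 + (-931/9 + ((-371 + 242) + 59)/9)/2256706 = -888*1/2409090 + (-931/9 + (-129 + 59)/9)*(1/2256706) = -148/401515 + (-931/9 + (⅑)*(-70))*(1/2256706) = -148/401515 + (-931/9 - 70/9)*(1/2256706) = -148/401515 - 1001/9*1/2256706 = -148/401515 - 1001/20310354 = -3407848907/8154911786310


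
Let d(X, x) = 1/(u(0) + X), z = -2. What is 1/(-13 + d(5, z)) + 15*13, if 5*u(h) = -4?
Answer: 52239/268 ≈ 194.92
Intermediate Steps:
u(h) = -4/5 (u(h) = (1/5)*(-4) = -4/5)
d(X, x) = 1/(-4/5 + X)
1/(-13 + d(5, z)) + 15*13 = 1/(-13 + 5/(-4 + 5*5)) + 15*13 = 1/(-13 + 5/(-4 + 25)) + 195 = 1/(-13 + 5/21) + 195 = 1/(-268/21) + 195 = -21/268 + 195 = 52239/268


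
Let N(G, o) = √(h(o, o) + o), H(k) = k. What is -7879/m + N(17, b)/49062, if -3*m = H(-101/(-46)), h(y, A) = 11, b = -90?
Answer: 1087302/101 + I*√79/49062 ≈ 10765.0 + 0.00018116*I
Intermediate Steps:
N(G, o) = √(11 + o)
m = -101/138 (m = -(-101)/(3*(-46)) = -(-101)*(-1)/(3*46) = -⅓*101/46 = -101/138 ≈ -0.73188)
-7879/m + N(17, b)/49062 = -7879/(-101/138) + √(11 - 90)/49062 = -7879*(-138/101) + √(-79)*(1/49062) = 1087302/101 + (I*√79)*(1/49062) = 1087302/101 + I*√79/49062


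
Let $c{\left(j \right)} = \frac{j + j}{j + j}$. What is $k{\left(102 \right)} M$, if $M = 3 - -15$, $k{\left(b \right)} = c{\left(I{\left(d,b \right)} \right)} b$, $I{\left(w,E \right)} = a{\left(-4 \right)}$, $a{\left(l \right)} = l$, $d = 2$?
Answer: $1836$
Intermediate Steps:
$I{\left(w,E \right)} = -4$
$c{\left(j \right)} = 1$ ($c{\left(j \right)} = \frac{2 j}{2 j} = 2 j \frac{1}{2 j} = 1$)
$k{\left(b \right)} = b$ ($k{\left(b \right)} = 1 b = b$)
$M = 18$ ($M = 3 + 15 = 18$)
$k{\left(102 \right)} M = 102 \cdot 18 = 1836$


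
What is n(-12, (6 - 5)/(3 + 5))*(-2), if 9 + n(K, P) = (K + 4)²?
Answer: -110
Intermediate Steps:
n(K, P) = -9 + (4 + K)² (n(K, P) = -9 + (K + 4)² = -9 + (4 + K)²)
n(-12, (6 - 5)/(3 + 5))*(-2) = (-9 + (4 - 12)²)*(-2) = (-9 + (-8)²)*(-2) = (-9 + 64)*(-2) = 55*(-2) = -110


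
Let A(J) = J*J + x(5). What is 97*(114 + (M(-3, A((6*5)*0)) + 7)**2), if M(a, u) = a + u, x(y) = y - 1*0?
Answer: 18915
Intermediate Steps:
x(y) = y (x(y) = y + 0 = y)
A(J) = 5 + J**2 (A(J) = J*J + 5 = J**2 + 5 = 5 + J**2)
97*(114 + (M(-3, A((6*5)*0)) + 7)**2) = 97*(114 + ((-3 + (5 + ((6*5)*0)**2)) + 7)**2) = 97*(114 + ((-3 + (5 + (30*0)**2)) + 7)**2) = 97*(114 + ((-3 + (5 + 0**2)) + 7)**2) = 97*(114 + ((-3 + (5 + 0)) + 7)**2) = 97*(114 + ((-3 + 5) + 7)**2) = 97*(114 + (2 + 7)**2) = 97*(114 + 9**2) = 97*(114 + 81) = 97*195 = 18915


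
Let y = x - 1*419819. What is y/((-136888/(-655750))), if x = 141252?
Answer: -91335155125/68444 ≈ -1.3345e+6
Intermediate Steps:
y = -278567 (y = 141252 - 1*419819 = 141252 - 419819 = -278567)
y/((-136888/(-655750))) = -278567/((-136888/(-655750))) = -278567/((-136888*(-1/655750))) = -278567/68444/327875 = -278567*327875/68444 = -91335155125/68444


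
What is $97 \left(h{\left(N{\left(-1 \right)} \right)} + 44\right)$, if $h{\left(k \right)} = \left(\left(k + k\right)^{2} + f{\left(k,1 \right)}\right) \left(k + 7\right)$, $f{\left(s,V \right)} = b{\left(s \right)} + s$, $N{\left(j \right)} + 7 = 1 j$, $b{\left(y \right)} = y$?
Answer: $-19012$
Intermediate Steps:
$N{\left(j \right)} = -7 + j$ ($N{\left(j \right)} = -7 + 1 j = -7 + j$)
$f{\left(s,V \right)} = 2 s$ ($f{\left(s,V \right)} = s + s = 2 s$)
$h{\left(k \right)} = \left(7 + k\right) \left(2 k + 4 k^{2}\right)$ ($h{\left(k \right)} = \left(\left(k + k\right)^{2} + 2 k\right) \left(k + 7\right) = \left(\left(2 k\right)^{2} + 2 k\right) \left(7 + k\right) = \left(4 k^{2} + 2 k\right) \left(7 + k\right) = \left(2 k + 4 k^{2}\right) \left(7 + k\right) = \left(7 + k\right) \left(2 k + 4 k^{2}\right)$)
$97 \left(h{\left(N{\left(-1 \right)} \right)} + 44\right) = 97 \left(2 \left(-7 - 1\right) \left(7 + 2 \left(-7 - 1\right)^{2} + 15 \left(-7 - 1\right)\right) + 44\right) = 97 \left(2 \left(-8\right) \left(7 + 2 \left(-8\right)^{2} + 15 \left(-8\right)\right) + 44\right) = 97 \left(2 \left(-8\right) \left(7 + 2 \cdot 64 - 120\right) + 44\right) = 97 \left(2 \left(-8\right) \left(7 + 128 - 120\right) + 44\right) = 97 \left(2 \left(-8\right) 15 + 44\right) = 97 \left(-240 + 44\right) = 97 \left(-196\right) = -19012$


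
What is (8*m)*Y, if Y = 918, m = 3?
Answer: 22032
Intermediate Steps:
(8*m)*Y = (8*3)*918 = 24*918 = 22032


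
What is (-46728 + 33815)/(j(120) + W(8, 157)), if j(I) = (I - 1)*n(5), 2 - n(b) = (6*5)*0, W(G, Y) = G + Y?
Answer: -12913/403 ≈ -32.042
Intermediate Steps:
n(b) = 2 (n(b) = 2 - 6*5*0 = 2 - 30*0 = 2 - 1*0 = 2 + 0 = 2)
j(I) = -2 + 2*I (j(I) = (I - 1)*2 = (-1 + I)*2 = -2 + 2*I)
(-46728 + 33815)/(j(120) + W(8, 157)) = (-46728 + 33815)/((-2 + 2*120) + (8 + 157)) = -12913/((-2 + 240) + 165) = -12913/(238 + 165) = -12913/403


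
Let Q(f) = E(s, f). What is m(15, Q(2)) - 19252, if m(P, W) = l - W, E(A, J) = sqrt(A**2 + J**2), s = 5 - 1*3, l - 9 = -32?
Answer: -19275 - 2*sqrt(2) ≈ -19278.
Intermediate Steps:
l = -23 (l = 9 - 32 = -23)
s = 2 (s = 5 - 3 = 2)
Q(f) = sqrt(4 + f**2) (Q(f) = sqrt(2**2 + f**2) = sqrt(4 + f**2))
m(P, W) = -23 - W
m(15, Q(2)) - 19252 = (-23 - sqrt(4 + 2**2)) - 19252 = (-23 - sqrt(4 + 4)) - 19252 = (-23 - sqrt(8)) - 19252 = (-23 - 2*sqrt(2)) - 19252 = -19275 - 2*sqrt(2)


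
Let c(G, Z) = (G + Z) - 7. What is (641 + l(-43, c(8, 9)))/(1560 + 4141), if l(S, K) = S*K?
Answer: 211/5701 ≈ 0.037011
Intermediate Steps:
c(G, Z) = -7 + G + Z
l(S, K) = K*S
(641 + l(-43, c(8, 9)))/(1560 + 4141) = (641 + (-7 + 8 + 9)*(-43))/(1560 + 4141) = (641 + 10*(-43))/5701 = (641 - 430)*(1/5701) = 211*(1/5701) = 211/5701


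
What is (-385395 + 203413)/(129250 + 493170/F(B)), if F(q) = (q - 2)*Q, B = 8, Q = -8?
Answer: -76624/50095 ≈ -1.5296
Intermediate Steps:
F(q) = 16 - 8*q (F(q) = (q - 2)*(-8) = (-2 + q)*(-8) = 16 - 8*q)
(-385395 + 203413)/(129250 + 493170/F(B)) = (-385395 + 203413)/(129250 + 493170/(16 - 8*8)) = -181982/(129250 + 493170/(16 - 64)) = -181982/(129250 + 493170/(-48)) = -181982/(129250 + 493170*(-1/48)) = -181982/(129250 - 82195/8) = -181982/951805/8 = -181982*8/951805 = -76624/50095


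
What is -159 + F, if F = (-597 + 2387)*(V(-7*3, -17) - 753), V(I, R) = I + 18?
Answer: -1353399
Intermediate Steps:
V(I, R) = 18 + I
F = -1353240 (F = (-597 + 2387)*((18 - 7*3) - 753) = 1790*((18 - 21) - 753) = 1790*(-3 - 753) = 1790*(-756) = -1353240)
-159 + F = -159 - 1353240 = -1353399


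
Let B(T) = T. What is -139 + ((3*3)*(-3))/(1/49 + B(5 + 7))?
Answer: -83194/589 ≈ -141.25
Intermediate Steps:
-139 + ((3*3)*(-3))/(1/49 + B(5 + 7)) = -139 + ((3*3)*(-3))/(1/49 + (5 + 7)) = -139 + (9*(-3))/(1/49 + 12) = -139 - 27/(589/49) = -139 + (49/589)*(-27) = -139 - 1323/589 = -83194/589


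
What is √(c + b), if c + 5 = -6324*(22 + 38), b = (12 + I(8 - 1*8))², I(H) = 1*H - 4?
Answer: I*√379381 ≈ 615.94*I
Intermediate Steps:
I(H) = -4 + H (I(H) = H - 4 = -4 + H)
b = 64 (b = (12 + (-4 + (8 - 1*8)))² = (12 + (-4 + (8 - 8)))² = (12 + (-4 + 0))² = (12 - 4)² = 8² = 64)
c = -379445 (c = -5 - 6324*(22 + 38) = -5 - 6324*60 = -5 - 379440 = -379445)
√(c + b) = √(-379445 + 64) = √(-379381) = I*√379381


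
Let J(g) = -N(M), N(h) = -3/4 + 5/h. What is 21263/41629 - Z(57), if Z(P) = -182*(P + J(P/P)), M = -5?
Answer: 890278691/83258 ≈ 10693.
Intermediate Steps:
N(h) = -3/4 + 5/h (N(h) = -3*1/4 + 5/h = -3/4 + 5/h)
J(g) = 7/4 (J(g) = -(-3/4 + 5/(-5)) = -(-3/4 + 5*(-1/5)) = -(-3/4 - 1) = -1*(-7/4) = 7/4)
Z(P) = -637/2 - 182*P (Z(P) = -182*(P + 7/4) = -182*(7/4 + P) = -637/2 - 182*P)
21263/41629 - Z(57) = 21263/41629 - (-637/2 - 182*57) = 21263*(1/41629) - (-637/2 - 10374) = 21263/41629 - 1*(-21385/2) = 21263/41629 + 21385/2 = 890278691/83258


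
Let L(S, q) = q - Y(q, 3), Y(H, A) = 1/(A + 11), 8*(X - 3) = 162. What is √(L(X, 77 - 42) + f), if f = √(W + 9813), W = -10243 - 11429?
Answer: √(6846 + 196*I*√11859)/14 ≈ 8.6398 + 6.3022*I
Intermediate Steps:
X = 93/4 (X = 3 + (⅛)*162 = 3 + 81/4 = 93/4 ≈ 23.250)
W = -21672
Y(H, A) = 1/(11 + A)
L(S, q) = -1/14 + q (L(S, q) = q - 1/(11 + 3) = q - 1/14 = -1/14 + q)
f = I*√11859 (f = √(-21672 + 9813) = √(-11859) = I*√11859 ≈ 108.9*I)
√(L(X, 77 - 42) + f) = √((-1/14 + (77 - 42)) + I*√11859) = √((-1/14 + 35) + I*√11859) = √(489/14 + I*√11859)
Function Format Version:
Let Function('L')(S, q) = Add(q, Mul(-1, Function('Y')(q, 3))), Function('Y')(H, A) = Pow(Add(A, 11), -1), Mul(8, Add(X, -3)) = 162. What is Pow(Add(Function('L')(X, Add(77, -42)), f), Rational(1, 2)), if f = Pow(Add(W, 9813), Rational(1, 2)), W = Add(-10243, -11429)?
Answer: Mul(Rational(1, 14), Pow(Add(6846, Mul(196, I, Pow(11859, Rational(1, 2)))), Rational(1, 2))) ≈ Add(8.6398, Mul(6.3022, I))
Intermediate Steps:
X = Rational(93, 4) (X = Add(3, Mul(Rational(1, 8), 162)) = Add(3, Rational(81, 4)) = Rational(93, 4) ≈ 23.250)
W = -21672
Function('Y')(H, A) = Pow(Add(11, A), -1)
Function('L')(S, q) = Add(Rational(-1, 14), q) (Function('L')(S, q) = Add(q, Mul(-1, Pow(Add(11, 3), -1))) = Add(q, Mul(-1, Pow(14, -1))) = Add(q, Mul(-1, Rational(1, 14))) = Add(q, Rational(-1, 14)) = Add(Rational(-1, 14), q))
f = Mul(I, Pow(11859, Rational(1, 2))) (f = Pow(Add(-21672, 9813), Rational(1, 2)) = Pow(-11859, Rational(1, 2)) = Mul(I, Pow(11859, Rational(1, 2))) ≈ Mul(108.90, I))
Pow(Add(Function('L')(X, Add(77, -42)), f), Rational(1, 2)) = Pow(Add(Add(Rational(-1, 14), Add(77, -42)), Mul(I, Pow(11859, Rational(1, 2)))), Rational(1, 2)) = Pow(Add(Add(Rational(-1, 14), 35), Mul(I, Pow(11859, Rational(1, 2)))), Rational(1, 2)) = Pow(Add(Rational(489, 14), Mul(I, Pow(11859, Rational(1, 2)))), Rational(1, 2))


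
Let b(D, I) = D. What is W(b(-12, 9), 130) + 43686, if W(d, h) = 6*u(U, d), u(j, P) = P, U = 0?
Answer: 43614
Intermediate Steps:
W(d, h) = 6*d
W(b(-12, 9), 130) + 43686 = 6*(-12) + 43686 = -72 + 43686 = 43614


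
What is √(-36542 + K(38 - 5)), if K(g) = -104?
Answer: I*√36646 ≈ 191.43*I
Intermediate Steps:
√(-36542 + K(38 - 5)) = √(-36542 - 104) = √(-36646) = I*√36646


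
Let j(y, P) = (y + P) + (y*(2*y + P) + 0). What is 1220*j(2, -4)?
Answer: -2440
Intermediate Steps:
j(y, P) = P + y + y*(P + 2*y) (j(y, P) = (P + y) + (y*(P + 2*y) + 0) = (P + y) + y*(P + 2*y) = P + y + y*(P + 2*y))
1220*j(2, -4) = 1220*(-4 + 2 + 2*2**2 - 4*2) = 1220*(-4 + 2 + 2*4 - 8) = 1220*(-4 + 2 + 8 - 8) = 1220*(-2) = -2440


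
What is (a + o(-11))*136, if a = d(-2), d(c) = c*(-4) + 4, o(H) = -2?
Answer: 1360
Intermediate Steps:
d(c) = 4 - 4*c (d(c) = -4*c + 4 = 4 - 4*c)
a = 12 (a = 4 - 4*(-2) = 4 + 8 = 12)
(a + o(-11))*136 = (12 - 2)*136 = 10*136 = 1360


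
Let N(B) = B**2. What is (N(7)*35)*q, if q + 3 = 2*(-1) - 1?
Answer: -10290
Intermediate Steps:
q = -6 (q = -3 + (2*(-1) - 1) = -3 + (-2 - 1) = -3 - 3 = -6)
(N(7)*35)*q = (7**2*35)*(-6) = (49*35)*(-6) = 1715*(-6) = -10290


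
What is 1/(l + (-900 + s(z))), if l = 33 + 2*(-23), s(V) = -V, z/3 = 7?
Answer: -1/934 ≈ -0.0010707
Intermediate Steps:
z = 21 (z = 3*7 = 21)
l = -13 (l = 33 - 46 = -13)
1/(l + (-900 + s(z))) = 1/(-13 + (-900 - 1*21)) = 1/(-13 + (-900 - 21)) = 1/(-13 - 921) = 1/(-934) = -1/934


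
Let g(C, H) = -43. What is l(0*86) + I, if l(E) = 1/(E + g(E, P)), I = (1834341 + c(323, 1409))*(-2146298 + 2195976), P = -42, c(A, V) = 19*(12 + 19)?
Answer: 3919693059219/43 ≈ 9.1156e+10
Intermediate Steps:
c(A, V) = 589 (c(A, V) = 19*31 = 589)
I = 91155652540 (I = (1834341 + 589)*(-2146298 + 2195976) = 1834930*49678 = 91155652540)
l(E) = 1/(-43 + E) (l(E) = 1/(E - 43) = 1/(-43 + E))
l(0*86) + I = 1/(-43 + 0*86) + 91155652540 = 1/(-43 + 0) + 91155652540 = 1/(-43) + 91155652540 = -1/43 + 91155652540 = 3919693059219/43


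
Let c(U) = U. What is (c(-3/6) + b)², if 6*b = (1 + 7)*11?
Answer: 7225/36 ≈ 200.69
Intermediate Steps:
b = 44/3 (b = ((1 + 7)*11)/6 = (8*11)/6 = (⅙)*88 = 44/3 ≈ 14.667)
(c(-3/6) + b)² = (-3/6 + 44/3)² = (-3*⅙ + 44/3)² = (-½ + 44/3)² = (85/6)² = 7225/36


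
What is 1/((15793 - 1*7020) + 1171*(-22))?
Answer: -1/16989 ≈ -5.8862e-5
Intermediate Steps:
1/((15793 - 1*7020) + 1171*(-22)) = 1/((15793 - 7020) - 25762) = 1/(8773 - 25762) = 1/(-16989) = -1/16989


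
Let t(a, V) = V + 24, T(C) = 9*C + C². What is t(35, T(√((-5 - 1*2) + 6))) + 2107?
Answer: 2130 + 9*I ≈ 2130.0 + 9.0*I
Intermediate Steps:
T(C) = C² + 9*C
t(a, V) = 24 + V
t(35, T(√((-5 - 1*2) + 6))) + 2107 = (24 + √((-5 - 1*2) + 6)*(9 + √((-5 - 1*2) + 6))) + 2107 = (24 + √((-5 - 2) + 6)*(9 + √((-5 - 2) + 6))) + 2107 = (24 + √(-7 + 6)*(9 + √(-7 + 6))) + 2107 = (24 + √(-1)*(9 + √(-1))) + 2107 = (24 + I*(9 + I)) + 2107 = 2131 + I*(9 + I)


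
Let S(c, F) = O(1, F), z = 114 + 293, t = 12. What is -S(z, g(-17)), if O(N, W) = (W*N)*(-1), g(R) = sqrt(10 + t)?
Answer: sqrt(22) ≈ 4.6904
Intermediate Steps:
g(R) = sqrt(22) (g(R) = sqrt(10 + 12) = sqrt(22))
O(N, W) = -N*W (O(N, W) = (N*W)*(-1) = -N*W)
z = 407
S(c, F) = -F (S(c, F) = -1*1*F = -F)
-S(z, g(-17)) = -(-1)*sqrt(22) = sqrt(22)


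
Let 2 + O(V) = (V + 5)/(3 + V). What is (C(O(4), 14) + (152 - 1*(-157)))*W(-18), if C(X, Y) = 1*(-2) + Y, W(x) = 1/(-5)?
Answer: -321/5 ≈ -64.200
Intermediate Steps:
O(V) = -2 + (5 + V)/(3 + V) (O(V) = -2 + (V + 5)/(3 + V) = -2 + (5 + V)/(3 + V))
W(x) = -1/5
C(X, Y) = -2 + Y
(C(O(4), 14) + (152 - 1*(-157)))*W(-18) = ((-2 + 14) + (152 - 1*(-157)))*(-1/5) = (12 + (152 + 157))*(-1/5) = (12 + 309)*(-1/5) = 321*(-1/5) = -321/5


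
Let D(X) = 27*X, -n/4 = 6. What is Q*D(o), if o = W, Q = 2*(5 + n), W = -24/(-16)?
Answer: -1539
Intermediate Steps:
n = -24 (n = -4*6 = -24)
W = 3/2 (W = -24*(-1/16) = 3/2 ≈ 1.5000)
Q = -38 (Q = 2*(5 - 24) = 2*(-19) = -38)
o = 3/2 ≈ 1.5000
Q*D(o) = -1026*3/2 = -38*81/2 = -1539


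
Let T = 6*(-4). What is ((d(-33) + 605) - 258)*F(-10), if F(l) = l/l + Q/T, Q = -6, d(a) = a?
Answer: 785/2 ≈ 392.50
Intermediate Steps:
T = -24
F(l) = 5/4 (F(l) = l/l - 6/(-24) = 1 - 6*(-1/24) = 1 + 1/4 = 5/4)
((d(-33) + 605) - 258)*F(-10) = ((-33 + 605) - 258)*(5/4) = (572 - 258)*(5/4) = 314*(5/4) = 785/2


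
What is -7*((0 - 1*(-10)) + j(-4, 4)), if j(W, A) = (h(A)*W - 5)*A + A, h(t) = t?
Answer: 490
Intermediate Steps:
j(W, A) = A + A*(-5 + A*W) (j(W, A) = (A*W - 5)*A + A = (-5 + A*W)*A + A = A*(-5 + A*W) + A = A + A*(-5 + A*W))
-7*((0 - 1*(-10)) + j(-4, 4)) = -7*((0 - 1*(-10)) + 4*(-4 + 4*(-4))) = -7*((0 + 10) + 4*(-4 - 16)) = -7*(10 + 4*(-20)) = -7*(10 - 80) = -7*(-70) = 490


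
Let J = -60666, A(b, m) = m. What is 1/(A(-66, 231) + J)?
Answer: -1/60435 ≈ -1.6547e-5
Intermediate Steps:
1/(A(-66, 231) + J) = 1/(231 - 60666) = 1/(-60435) = -1/60435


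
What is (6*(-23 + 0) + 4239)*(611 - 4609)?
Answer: -16395798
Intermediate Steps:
(6*(-23 + 0) + 4239)*(611 - 4609) = (6*(-23) + 4239)*(-3998) = (-138 + 4239)*(-3998) = 4101*(-3998) = -16395798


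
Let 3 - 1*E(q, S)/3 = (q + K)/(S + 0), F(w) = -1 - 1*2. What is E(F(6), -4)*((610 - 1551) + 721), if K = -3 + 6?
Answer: -1980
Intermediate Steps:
K = 3
F(w) = -3 (F(w) = -1 - 2 = -3)
E(q, S) = 9 - 3*(3 + q)/S (E(q, S) = 9 - 3*(q + 3)/(S + 0) = 9 - 3*(3 + q)/S)
E(F(6), -4)*((610 - 1551) + 721) = (3*(-3 - 1*(-3) + 3*(-4))/(-4))*((610 - 1551) + 721) = (3*(-¼)*(-3 + 3 - 12))*(-941 + 721) = (3*(-¼)*(-12))*(-220) = 9*(-220) = -1980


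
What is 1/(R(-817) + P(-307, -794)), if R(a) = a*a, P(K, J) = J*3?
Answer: 1/665107 ≈ 1.5035e-6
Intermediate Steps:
P(K, J) = 3*J
R(a) = a²
1/(R(-817) + P(-307, -794)) = 1/((-817)² + 3*(-794)) = 1/(667489 - 2382) = 1/665107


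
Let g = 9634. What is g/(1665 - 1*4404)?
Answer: -9634/2739 ≈ -3.5173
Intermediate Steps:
g/(1665 - 1*4404) = 9634/(1665 - 1*4404) = 9634/(1665 - 4404) = 9634/(-2739) = 9634*(-1/2739) = -9634/2739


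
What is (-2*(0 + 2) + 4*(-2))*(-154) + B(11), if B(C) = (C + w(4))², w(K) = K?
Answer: 2073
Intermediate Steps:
B(C) = (4 + C)² (B(C) = (C + 4)² = (4 + C)²)
(-2*(0 + 2) + 4*(-2))*(-154) + B(11) = (-2*(0 + 2) + 4*(-2))*(-154) + (4 + 11)² = (-2*2 - 8)*(-154) + 15² = (-4 - 8)*(-154) + 225 = -12*(-154) + 225 = 1848 + 225 = 2073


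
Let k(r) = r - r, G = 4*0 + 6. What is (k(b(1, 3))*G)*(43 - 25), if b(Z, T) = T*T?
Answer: 0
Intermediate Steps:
b(Z, T) = T²
G = 6 (G = 0 + 6 = 6)
k(r) = 0
(k(b(1, 3))*G)*(43 - 25) = (0*6)*(43 - 25) = 0*18 = 0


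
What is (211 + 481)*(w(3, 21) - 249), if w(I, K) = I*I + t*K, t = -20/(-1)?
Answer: 124560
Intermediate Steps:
t = 20 (t = -20*(-1) = 20)
w(I, K) = I² + 20*K (w(I, K) = I*I + 20*K = I² + 20*K)
(211 + 481)*(w(3, 21) - 249) = (211 + 481)*((3² + 20*21) - 249) = 692*((9 + 420) - 249) = 692*(429 - 249) = 692*180 = 124560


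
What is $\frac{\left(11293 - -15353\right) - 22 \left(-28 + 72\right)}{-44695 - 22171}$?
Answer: $- \frac{12839}{33433} \approx -0.38402$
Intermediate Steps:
$\frac{\left(11293 - -15353\right) - 22 \left(-28 + 72\right)}{-44695 - 22171} = \frac{\left(11293 + 15353\right) - 968}{-66866} = \left(26646 - 968\right) \left(- \frac{1}{66866}\right) = 25678 \left(- \frac{1}{66866}\right) = - \frac{12839}{33433}$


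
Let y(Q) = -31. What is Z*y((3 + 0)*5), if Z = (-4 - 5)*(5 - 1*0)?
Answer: 1395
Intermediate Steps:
Z = -45 (Z = -9*(5 + 0) = -9*5 = -45)
Z*y((3 + 0)*5) = -45*(-31) = 1395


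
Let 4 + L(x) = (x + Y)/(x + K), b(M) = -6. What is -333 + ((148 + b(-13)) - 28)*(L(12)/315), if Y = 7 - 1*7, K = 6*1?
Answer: -21055/63 ≈ -334.21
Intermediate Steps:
K = 6
Y = 0 (Y = 7 - 7 = 0)
L(x) = -4 + x/(6 + x) (L(x) = -4 + (x + 0)/(x + 6) = -4 + x/(6 + x))
-333 + ((148 + b(-13)) - 28)*(L(12)/315) = -333 + ((148 - 6) - 28)*((3*(-8 - 1*12)/(6 + 12))/315) = -333 + (142 - 28)*((3*(-8 - 12)/18)*(1/315)) = -333 + 114*((3*(1/18)*(-20))*(1/315)) = -333 + 114*(-10/3*1/315) = -333 + 114*(-2/189) = -333 - 76/63 = -21055/63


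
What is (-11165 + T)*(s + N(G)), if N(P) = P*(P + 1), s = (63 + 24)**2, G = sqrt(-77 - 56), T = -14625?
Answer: -191774440 - 25790*I*sqrt(133) ≈ -1.9177e+8 - 2.9743e+5*I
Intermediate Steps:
G = I*sqrt(133) (G = sqrt(-133) = I*sqrt(133) ≈ 11.533*I)
s = 7569 (s = 87**2 = 7569)
N(P) = P*(1 + P)
(-11165 + T)*(s + N(G)) = (-11165 - 14625)*(7569 + (I*sqrt(133))*(1 + I*sqrt(133))) = -25790*(7569 + I*sqrt(133)*(1 + I*sqrt(133))) = -195204510 - 25790*I*sqrt(133)*(1 + I*sqrt(133))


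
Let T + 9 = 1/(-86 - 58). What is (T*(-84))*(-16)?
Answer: -36316/3 ≈ -12105.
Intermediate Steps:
T = -1297/144 (T = -9 + 1/(-86 - 58) = -9 + 1/(-144) = -9 - 1/144 = -1297/144 ≈ -9.0069)
(T*(-84))*(-16) = -1297/144*(-84)*(-16) = (9079/12)*(-16) = -36316/3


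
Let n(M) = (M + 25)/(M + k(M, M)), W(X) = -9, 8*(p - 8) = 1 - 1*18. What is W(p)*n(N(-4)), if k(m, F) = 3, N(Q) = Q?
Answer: 189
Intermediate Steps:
p = 47/8 (p = 8 + (1 - 1*18)/8 = 8 + (1 - 18)/8 = 8 + (1/8)*(-17) = 8 - 17/8 = 47/8 ≈ 5.8750)
n(M) = (25 + M)/(3 + M) (n(M) = (M + 25)/(M + 3) = (25 + M)/(3 + M))
W(p)*n(N(-4)) = -9*(25 - 4)/(3 - 4) = -9*21/(-1) = -(-9)*21 = -9*(-21) = 189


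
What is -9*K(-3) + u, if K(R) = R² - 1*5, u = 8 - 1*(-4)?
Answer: -24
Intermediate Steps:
u = 12 (u = 8 + 4 = 12)
K(R) = -5 + R² (K(R) = R² - 5 = -5 + R²)
-9*K(-3) + u = -9*(-5 + (-3)²) + 12 = -9*(-5 + 9) + 12 = -9*4 + 12 = -36 + 12 = -24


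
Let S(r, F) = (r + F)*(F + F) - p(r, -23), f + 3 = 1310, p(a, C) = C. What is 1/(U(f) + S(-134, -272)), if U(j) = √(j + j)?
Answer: 220887/48791064155 - √2614/48791064155 ≈ 4.5262e-6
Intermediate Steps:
f = 1307 (f = -3 + 1310 = 1307)
S(r, F) = 23 + 2*F*(F + r) (S(r, F) = (r + F)*(F + F) - 1*(-23) = (F + r)*(2*F) + 23 = 2*F*(F + r) + 23 = 23 + 2*F*(F + r))
U(j) = √2*√j (U(j) = √(2*j) = √2*√j)
1/(U(f) + S(-134, -272)) = 1/(√2*√1307 + (23 + 2*(-272)² + 2*(-272)*(-134))) = 1/(√2614 + (23 + 2*73984 + 72896)) = 1/(√2614 + (23 + 147968 + 72896)) = 1/(√2614 + 220887) = 1/(220887 + √2614)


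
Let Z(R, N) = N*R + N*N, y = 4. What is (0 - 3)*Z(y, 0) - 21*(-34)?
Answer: 714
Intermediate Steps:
Z(R, N) = N² + N*R (Z(R, N) = N*R + N² = N² + N*R)
(0 - 3)*Z(y, 0) - 21*(-34) = (0 - 3)*(0*(0 + 4)) - 21*(-34) = -0*4 + 714 = -3*0 + 714 = 0 + 714 = 714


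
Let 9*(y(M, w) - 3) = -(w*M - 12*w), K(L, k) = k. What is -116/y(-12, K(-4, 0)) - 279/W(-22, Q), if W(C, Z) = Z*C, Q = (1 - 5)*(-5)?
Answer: -50203/1320 ≈ -38.033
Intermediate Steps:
Q = 20 (Q = -4*(-5) = 20)
y(M, w) = 3 + 4*w/3 - M*w/9 (y(M, w) = 3 + (-(w*M - 12*w))/9 = 3 + (-(M*w - 12*w))/9 = 3 + (-(-12*w + M*w))/9 = 3 + (12*w - M*w)/9 = 3 + (4*w/3 - M*w/9) = 3 + 4*w/3 - M*w/9)
W(C, Z) = C*Z
-116/y(-12, K(-4, 0)) - 279/W(-22, Q) = -116/(3 + (4/3)*0 - 1/9*(-12)*0) - 279/((-22*20)) = -116/(3 + 0 + 0) - 279/(-440) = -116/3 - 279*(-1/440) = -116*1/3 + 279/440 = -116/3 + 279/440 = -50203/1320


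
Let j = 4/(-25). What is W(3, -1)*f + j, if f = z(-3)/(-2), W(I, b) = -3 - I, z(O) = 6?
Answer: 446/25 ≈ 17.840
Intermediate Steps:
j = -4/25 (j = 4*(-1/25) = -4/25 ≈ -0.16000)
f = -3 (f = 6/(-2) = 6*(-½) = -3)
W(3, -1)*f + j = (-3 - 1*3)*(-3) - 4/25 = (-3 - 3)*(-3) - 4/25 = -6*(-3) - 4/25 = 18 - 4/25 = 446/25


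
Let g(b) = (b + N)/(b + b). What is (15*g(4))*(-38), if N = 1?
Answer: -1425/4 ≈ -356.25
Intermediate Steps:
g(b) = (1 + b)/(2*b) (g(b) = (b + 1)/(b + b) = (1 + b)/((2*b)) = (1 + b)*(1/(2*b)) = (1 + b)/(2*b))
(15*g(4))*(-38) = (15*((½)*(1 + 4)/4))*(-38) = (15*((½)*(¼)*5))*(-38) = (15*(5/8))*(-38) = (75/8)*(-38) = -1425/4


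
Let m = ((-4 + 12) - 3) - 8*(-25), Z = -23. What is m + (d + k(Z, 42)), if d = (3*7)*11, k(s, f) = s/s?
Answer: 437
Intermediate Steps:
k(s, f) = 1
d = 231 (d = 21*11 = 231)
m = 205 (m = (8 - 3) + 200 = 5 + 200 = 205)
m + (d + k(Z, 42)) = 205 + (231 + 1) = 205 + 232 = 437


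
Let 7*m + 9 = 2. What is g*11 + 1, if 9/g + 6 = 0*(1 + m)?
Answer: -31/2 ≈ -15.500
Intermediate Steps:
m = -1 (m = -9/7 + (⅐)*2 = -9/7 + 2/7 = -1)
g = -3/2 (g = 9/(-6 + 0*(1 - 1)) = 9/(-6 + 0*0) = 9/(-6 + 0) = 9/(-6) = 9*(-⅙) = -3/2 ≈ -1.5000)
g*11 + 1 = -3/2*11 + 1 = -33/2 + 1 = -31/2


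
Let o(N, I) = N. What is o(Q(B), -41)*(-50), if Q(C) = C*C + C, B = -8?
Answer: -2800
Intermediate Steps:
Q(C) = C + C**2 (Q(C) = C**2 + C = C + C**2)
o(Q(B), -41)*(-50) = -8*(1 - 8)*(-50) = -8*(-7)*(-50) = 56*(-50) = -2800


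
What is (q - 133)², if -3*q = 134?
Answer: 284089/9 ≈ 31565.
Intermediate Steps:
q = -134/3 (q = -⅓*134 = -134/3 ≈ -44.667)
(q - 133)² = (-134/3 - 133)² = (-533/3)² = 284089/9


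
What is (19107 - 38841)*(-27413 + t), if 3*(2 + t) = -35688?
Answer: 775763274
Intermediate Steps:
t = -11898 (t = -2 + (⅓)*(-35688) = -2 - 11896 = -11898)
(19107 - 38841)*(-27413 + t) = (19107 - 38841)*(-27413 - 11898) = -19734*(-39311) = 775763274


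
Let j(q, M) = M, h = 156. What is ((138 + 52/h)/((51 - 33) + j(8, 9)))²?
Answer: 172225/6561 ≈ 26.250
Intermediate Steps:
((138 + 52/h)/((51 - 33) + j(8, 9)))² = ((138 + 52/156)/((51 - 33) + 9))² = ((138 + 52*(1/156))/(18 + 9))² = ((138 + ⅓)/27)² = ((415/3)*(1/27))² = (415/81)² = 172225/6561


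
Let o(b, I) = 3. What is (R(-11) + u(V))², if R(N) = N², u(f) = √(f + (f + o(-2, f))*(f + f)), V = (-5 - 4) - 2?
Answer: (121 + √165)² ≈ 17915.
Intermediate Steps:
V = -11 (V = -9 - 2 = -11)
u(f) = √(f + 2*f*(3 + f)) (u(f) = √(f + (f + 3)*(f + f)) = √(f + (3 + f)*(2*f)) = √(f + 2*f*(3 + f)))
(R(-11) + u(V))² = ((-11)² + √(-11*(7 + 2*(-11))))² = (121 + √(-11*(7 - 22)))² = (121 + √(-11*(-15)))² = (121 + √165)²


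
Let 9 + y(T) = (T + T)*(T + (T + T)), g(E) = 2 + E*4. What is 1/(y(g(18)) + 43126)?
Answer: 1/75973 ≈ 1.3163e-5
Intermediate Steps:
g(E) = 2 + 4*E
y(T) = -9 + 6*T² (y(T) = -9 + (T + T)*(T + (T + T)) = -9 + (2*T)*(T + 2*T) = -9 + (2*T)*(3*T) = -9 + 6*T²)
1/(y(g(18)) + 43126) = 1/((-9 + 6*(2 + 4*18)²) + 43126) = 1/((-9 + 6*(2 + 72)²) + 43126) = 1/((-9 + 6*74²) + 43126) = 1/((-9 + 6*5476) + 43126) = 1/((-9 + 32856) + 43126) = 1/(32847 + 43126) = 1/75973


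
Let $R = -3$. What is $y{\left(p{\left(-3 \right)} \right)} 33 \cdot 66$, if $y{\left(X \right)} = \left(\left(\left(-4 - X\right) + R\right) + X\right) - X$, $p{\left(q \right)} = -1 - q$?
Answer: $-19602$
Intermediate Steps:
$y{\left(X \right)} = -7 - X$ ($y{\left(X \right)} = \left(\left(\left(-4 - X\right) - 3\right) + X\right) - X = \left(\left(-7 - X\right) + X\right) - X = -7 - X$)
$y{\left(p{\left(-3 \right)} \right)} 33 \cdot 66 = \left(-7 - \left(-1 - -3\right)\right) 33 \cdot 66 = \left(-7 - \left(-1 + 3\right)\right) 33 \cdot 66 = \left(-7 - 2\right) 33 \cdot 66 = \left(-9\right) 33 \cdot 66 = \left(-297\right) 66 = -19602$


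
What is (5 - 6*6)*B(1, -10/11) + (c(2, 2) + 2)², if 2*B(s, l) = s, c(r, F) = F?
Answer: ½ ≈ 0.50000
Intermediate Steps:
B(s, l) = s/2
(5 - 6*6)*B(1, -10/11) + (c(2, 2) + 2)² = (5 - 6*6)*((½)*1) + (2 + 2)² = (5 - 36)*(½) + 4² = -31*½ + 16 = -31/2 + 16 = ½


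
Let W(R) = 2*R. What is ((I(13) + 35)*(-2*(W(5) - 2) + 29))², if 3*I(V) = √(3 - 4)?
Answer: 1863056/9 + 11830*I/3 ≈ 2.0701e+5 + 3943.3*I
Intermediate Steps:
I(V) = I/3 (I(V) = √(3 - 4)/3 = √(-1)/3 = I/3)
((I(13) + 35)*(-2*(W(5) - 2) + 29))² = ((I/3 + 35)*(-2*(2*5 - 2) + 29))² = ((35 + I/3)*(-2*(10 - 2) + 29))² = ((35 + I/3)*(-2*8 + 29))² = ((35 + I/3)*(-16 + 29))² = ((35 + I/3)*13)² = (455 + 13*I/3)²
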